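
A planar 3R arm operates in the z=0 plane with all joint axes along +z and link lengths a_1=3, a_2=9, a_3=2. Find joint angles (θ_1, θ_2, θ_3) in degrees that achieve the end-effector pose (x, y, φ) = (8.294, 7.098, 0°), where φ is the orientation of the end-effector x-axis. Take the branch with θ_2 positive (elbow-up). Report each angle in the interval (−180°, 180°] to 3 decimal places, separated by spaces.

wrist centre = target − a_3·(cos φ, sin φ) = (6.2940, 7.0980)
cos θ_2 = (89.9960−3²−9²)/(2·3·9) = -0.0001; θ_2 = 90.0042° (elbow-up)
β = atan2(7.0980,6.2940) = 48.4357°; ψ = atan2(9.0000,2.9993) = 71.5688°
θ_1 = β − ψ = -23.1332°
θ_3 = φ − θ_1 − θ_2 = -66.8710° (wrapped to (-180°,180°])

-23.133 90.004 -66.871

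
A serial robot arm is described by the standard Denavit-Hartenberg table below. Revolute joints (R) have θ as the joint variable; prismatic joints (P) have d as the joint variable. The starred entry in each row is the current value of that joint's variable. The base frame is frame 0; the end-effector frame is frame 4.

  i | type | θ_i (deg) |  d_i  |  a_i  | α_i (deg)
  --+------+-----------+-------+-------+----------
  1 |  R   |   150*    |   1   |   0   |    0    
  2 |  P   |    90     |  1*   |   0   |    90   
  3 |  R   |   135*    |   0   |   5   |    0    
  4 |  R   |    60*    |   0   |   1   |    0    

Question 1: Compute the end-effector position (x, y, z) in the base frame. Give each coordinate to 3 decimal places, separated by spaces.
2.251 3.898 5.277

after link 1: o_1 = (0.0000, 0.0000, 1.0000)
after link 2: o_2 = (0.0000, 0.0000, 2.0000)
after link 3: o_3 = (1.7678, 3.0619, 5.5355)
after link 4: o_4 = (2.2507, 3.8984, 5.2767)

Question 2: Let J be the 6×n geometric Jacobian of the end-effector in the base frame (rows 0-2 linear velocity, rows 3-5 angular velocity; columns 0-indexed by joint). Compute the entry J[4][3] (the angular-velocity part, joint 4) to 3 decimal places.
axis z_3 = (-0.8660,0.5000,0.0000); lever o_n−o_3 = (0.4830,0.8365,-0.2588)
cross product → J_v[:, 3] = (-0.1294,-0.2241,-0.9659)
J_ω[:, 3] = z_3
entry J[4][3] = 0.5000

0.500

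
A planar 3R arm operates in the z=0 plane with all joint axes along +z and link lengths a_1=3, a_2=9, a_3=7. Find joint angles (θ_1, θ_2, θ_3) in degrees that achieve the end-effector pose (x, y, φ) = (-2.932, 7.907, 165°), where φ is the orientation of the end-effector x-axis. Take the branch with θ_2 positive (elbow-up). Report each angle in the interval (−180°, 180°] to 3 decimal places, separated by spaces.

-59.999 134.999 90.000

wrist centre = target − a_3·(cos φ, sin φ) = (3.8295, 6.0953)
cos θ_2 = (51.8172−3²−9²)/(2·3·9) = -0.7071; θ_2 = 134.9986° (elbow-up)
β = atan2(6.0953,3.8295) = 57.8600°; ψ = atan2(6.3641,-3.3638) = 117.8590°
θ_1 = β − ψ = -59.9990°
θ_3 = φ − θ_1 − θ_2 = 90.0004° (wrapped to (-180°,180°])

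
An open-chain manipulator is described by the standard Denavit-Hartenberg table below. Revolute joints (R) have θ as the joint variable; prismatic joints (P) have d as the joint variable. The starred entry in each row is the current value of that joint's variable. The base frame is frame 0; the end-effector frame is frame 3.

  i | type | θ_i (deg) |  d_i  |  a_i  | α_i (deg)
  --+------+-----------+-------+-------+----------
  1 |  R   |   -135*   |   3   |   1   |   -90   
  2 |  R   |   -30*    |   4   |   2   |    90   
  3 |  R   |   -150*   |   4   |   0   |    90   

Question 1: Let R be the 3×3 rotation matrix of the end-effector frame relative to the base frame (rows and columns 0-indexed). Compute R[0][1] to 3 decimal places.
0.354

End-effector y-axis (col 1 of R) = (0.3536,0.3536,0.8660)
R[0][1] = 0.3536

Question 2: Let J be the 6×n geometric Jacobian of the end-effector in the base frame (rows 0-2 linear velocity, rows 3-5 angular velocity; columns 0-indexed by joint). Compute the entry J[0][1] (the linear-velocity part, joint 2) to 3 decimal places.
axis z_1 = (0.7071,-0.7071,0.0000); lever o_n−o_1 = (3.0179,-2.6390,4.4641)
cross product → J_v[:, 1] = (-3.1566,-3.1566,0.2679)
J_ω[:, 1] = z_1
entry J[0][1] = -3.1566

-3.157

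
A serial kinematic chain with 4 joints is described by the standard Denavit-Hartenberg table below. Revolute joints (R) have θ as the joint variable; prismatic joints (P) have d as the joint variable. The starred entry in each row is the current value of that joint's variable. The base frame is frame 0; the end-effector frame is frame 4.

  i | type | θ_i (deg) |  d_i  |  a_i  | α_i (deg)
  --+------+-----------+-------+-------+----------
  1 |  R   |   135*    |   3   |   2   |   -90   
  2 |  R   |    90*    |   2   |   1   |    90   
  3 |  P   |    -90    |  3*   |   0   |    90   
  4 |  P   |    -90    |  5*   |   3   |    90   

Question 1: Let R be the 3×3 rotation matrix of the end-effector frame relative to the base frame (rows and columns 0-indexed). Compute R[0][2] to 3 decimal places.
-0.707

End-effector z-axis (col 2 of R) = (-0.7071,-0.7071,0.0000)
R[0][2] = -0.7071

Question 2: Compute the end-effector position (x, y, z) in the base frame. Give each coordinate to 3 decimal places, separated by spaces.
-2.828 0.000 7.000

after link 1: o_1 = (-1.4142, 1.4142, 3.0000)
after link 2: o_2 = (-2.8284, 0.0000, 2.0000)
after link 3: o_3 = (-4.9497, 2.1213, 2.0000)
after link 4: o_4 = (-2.8284, 0.0000, 7.0000)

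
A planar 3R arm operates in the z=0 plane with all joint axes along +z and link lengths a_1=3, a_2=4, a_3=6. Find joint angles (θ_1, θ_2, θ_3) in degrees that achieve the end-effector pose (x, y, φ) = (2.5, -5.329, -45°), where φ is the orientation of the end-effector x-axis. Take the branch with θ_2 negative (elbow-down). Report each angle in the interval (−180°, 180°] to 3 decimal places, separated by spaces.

wrist centre = target − a_3·(cos φ, sin φ) = (-1.7426, -1.0864)
cos θ_2 = (4.2170−3²−4²)/(2·3·4) = -0.8660; θ_2 = -149.9924° (elbow-down)
β = atan2(-1.0864,-1.7426) = -148.0607°; ψ = atan2(-2.0005,-0.4638) = -103.0543°
θ_1 = β − ψ = -45.0064°
θ_3 = φ − θ_1 − θ_2 = 149.9988° (wrapped to (-180°,180°])

-45.006 -149.992 149.999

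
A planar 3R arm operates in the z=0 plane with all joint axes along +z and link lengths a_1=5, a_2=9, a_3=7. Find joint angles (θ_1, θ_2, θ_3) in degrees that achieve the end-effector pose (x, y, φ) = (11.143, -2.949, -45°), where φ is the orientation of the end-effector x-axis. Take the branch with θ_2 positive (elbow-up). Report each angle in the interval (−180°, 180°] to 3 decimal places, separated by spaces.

wrist centre = target − a_3·(cos φ, sin φ) = (6.1933, 2.0007)
cos θ_2 = (42.3594−5²−9²)/(2·5·9) = -0.7071; θ_2 = 135.0009° (elbow-up)
β = atan2(2.0007,6.1933) = 17.9032°; ψ = atan2(6.3639,-1.3641) = 102.0980°
θ_1 = β − ψ = -84.1948°
θ_3 = φ − θ_1 − θ_2 = -95.8061° (wrapped to (-180°,180°])

-84.195 135.001 -95.806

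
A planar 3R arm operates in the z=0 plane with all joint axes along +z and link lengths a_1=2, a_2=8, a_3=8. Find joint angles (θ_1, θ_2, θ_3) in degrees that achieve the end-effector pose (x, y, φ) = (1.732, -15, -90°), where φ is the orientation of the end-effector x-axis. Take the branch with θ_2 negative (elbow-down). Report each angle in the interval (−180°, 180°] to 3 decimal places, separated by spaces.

30.000 -120.000 0.000

wrist centre = target − a_3·(cos φ, sin φ) = (1.7320, -7.0000)
cos θ_2 = (51.9998−2²−8²)/(2·2·8) = -0.5000; θ_2 = -120.0004° (elbow-down)
β = atan2(-7.0000,1.7320) = -76.1025°; ψ = atan2(-6.9282,-2.0000) = -106.1025°
θ_1 = β − ψ = 30.0000°
θ_3 = φ − θ_1 − θ_2 = 0.0004° (wrapped to (-180°,180°])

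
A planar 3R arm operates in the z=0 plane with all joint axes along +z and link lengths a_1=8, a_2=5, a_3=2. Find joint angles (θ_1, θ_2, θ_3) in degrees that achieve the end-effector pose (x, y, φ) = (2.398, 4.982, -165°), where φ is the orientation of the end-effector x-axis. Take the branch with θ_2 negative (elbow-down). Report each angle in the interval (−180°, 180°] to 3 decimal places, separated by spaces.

wrist centre = target − a_3·(cos φ, sin φ) = (4.3299, 5.4996)
cos θ_2 = (48.9936−8²−5²)/(2·8·5) = -0.5001; θ_2 = -120.0053° (elbow-down)
β = atan2(5.4996,4.3299) = 51.7867°; ψ = atan2(-4.3299,5.4996) = -38.2137°
θ_1 = β − ψ = 90.0005°
θ_3 = φ − θ_1 − θ_2 = -134.9952° (wrapped to (-180°,180°])

90.000 -120.005 -134.995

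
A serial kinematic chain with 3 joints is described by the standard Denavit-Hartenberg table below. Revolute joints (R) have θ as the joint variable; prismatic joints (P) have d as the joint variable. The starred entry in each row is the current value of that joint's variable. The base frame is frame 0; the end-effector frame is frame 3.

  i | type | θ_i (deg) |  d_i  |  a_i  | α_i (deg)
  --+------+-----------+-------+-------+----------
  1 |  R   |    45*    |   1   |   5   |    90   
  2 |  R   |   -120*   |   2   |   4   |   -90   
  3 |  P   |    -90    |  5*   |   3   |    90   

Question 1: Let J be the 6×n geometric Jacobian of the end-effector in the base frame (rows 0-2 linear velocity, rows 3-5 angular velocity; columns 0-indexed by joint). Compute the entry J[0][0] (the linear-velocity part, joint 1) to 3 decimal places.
axis z_0 = ẑ; lever o_n−o_0 = (8.7187,1.6476,-4.9641)
cross product → J_v[:, 0] = (-1.6476,8.7187,0.0000)
J_ω[:, 0] = z_0
entry J[0][0] = -1.6476

-1.648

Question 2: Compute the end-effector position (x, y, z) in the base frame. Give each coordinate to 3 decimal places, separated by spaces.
after link 1: o_1 = (3.5355, 3.5355, 1.0000)
after link 2: o_2 = (3.5355, 0.7071, -2.4641)
after link 3: o_3 = (8.7187, 1.6476, -4.9641)

8.719 1.648 -4.964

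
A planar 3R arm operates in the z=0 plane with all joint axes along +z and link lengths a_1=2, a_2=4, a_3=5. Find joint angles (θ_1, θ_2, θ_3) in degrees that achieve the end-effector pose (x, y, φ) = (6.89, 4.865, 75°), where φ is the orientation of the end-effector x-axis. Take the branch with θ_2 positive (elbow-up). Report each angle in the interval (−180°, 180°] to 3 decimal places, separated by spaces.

-29.993 44.991 60.002

wrist centre = target − a_3·(cos φ, sin φ) = (5.5959, 0.0354)
cos θ_2 = (31.3154−2²−4²)/(2·2·4) = 0.7072; θ_2 = 44.9914° (elbow-up)
β = atan2(0.0354,5.5959) = 0.3622°; ψ = atan2(2.8280,4.8289) = 30.3553°
θ_1 = β − ψ = -29.9931°
θ_3 = φ − θ_1 − θ_2 = 60.0017° (wrapped to (-180°,180°])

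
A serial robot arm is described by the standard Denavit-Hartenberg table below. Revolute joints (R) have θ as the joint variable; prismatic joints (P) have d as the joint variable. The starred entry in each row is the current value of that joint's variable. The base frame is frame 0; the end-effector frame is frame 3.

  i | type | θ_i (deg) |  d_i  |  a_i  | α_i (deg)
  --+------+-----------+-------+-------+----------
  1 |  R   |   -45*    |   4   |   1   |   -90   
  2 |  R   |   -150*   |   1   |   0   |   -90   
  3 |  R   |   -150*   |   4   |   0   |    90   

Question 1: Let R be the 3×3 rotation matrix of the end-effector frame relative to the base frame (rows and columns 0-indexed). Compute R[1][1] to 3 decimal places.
End-effector y-axis (col 1 of R) = (0.3536,-0.3536,0.8660)
R[1][1] = -0.3536

-0.354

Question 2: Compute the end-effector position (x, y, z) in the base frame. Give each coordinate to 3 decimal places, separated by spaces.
2.828 -1.414 7.464

after link 1: o_1 = (0.7071, -0.7071, 4.0000)
after link 2: o_2 = (1.4142, 0.0000, 4.0000)
after link 3: o_3 = (2.8284, -1.4142, 7.4641)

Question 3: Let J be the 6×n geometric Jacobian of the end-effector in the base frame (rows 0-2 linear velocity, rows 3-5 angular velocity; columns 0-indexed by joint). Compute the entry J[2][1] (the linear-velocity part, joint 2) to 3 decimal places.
axis z_1 = (0.7071,0.7071,0.0000); lever o_n−o_1 = (2.1213,-0.7071,3.4641)
cross product → J_v[:, 1] = (2.4495,-2.4495,-2.0000)
J_ω[:, 1] = z_1
entry J[2][1] = -2.0000

-2.000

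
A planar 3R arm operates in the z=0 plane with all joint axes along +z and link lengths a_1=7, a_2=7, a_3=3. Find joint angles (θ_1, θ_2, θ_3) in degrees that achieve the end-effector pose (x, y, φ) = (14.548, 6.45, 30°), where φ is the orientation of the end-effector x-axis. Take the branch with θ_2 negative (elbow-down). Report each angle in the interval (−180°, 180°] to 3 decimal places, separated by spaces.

44.998 -44.994 29.996

wrist centre = target − a_3·(cos φ, sin φ) = (11.9499, 4.9500)
cos θ_2 = (167.3032−7²−7²)/(2·7·7) = 0.7072; θ_2 = -44.9944° (elbow-down)
β = atan2(4.9500,11.9499) = 22.5007°; ψ = atan2(-4.9493,11.9502) = -22.4972°
θ_1 = β − ψ = 44.9980°
θ_3 = φ − θ_1 − θ_2 = 29.9965° (wrapped to (-180°,180°])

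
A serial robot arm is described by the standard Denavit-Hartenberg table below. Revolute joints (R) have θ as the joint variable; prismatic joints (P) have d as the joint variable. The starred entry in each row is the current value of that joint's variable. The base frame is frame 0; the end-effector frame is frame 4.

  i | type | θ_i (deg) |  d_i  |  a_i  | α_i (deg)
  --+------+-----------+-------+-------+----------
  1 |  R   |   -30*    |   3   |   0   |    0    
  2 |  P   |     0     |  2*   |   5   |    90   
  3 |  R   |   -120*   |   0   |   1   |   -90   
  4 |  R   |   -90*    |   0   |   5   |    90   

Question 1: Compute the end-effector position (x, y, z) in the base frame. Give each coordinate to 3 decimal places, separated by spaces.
after link 1: o_1 = (0.0000, 0.0000, 3.0000)
after link 2: o_2 = (4.3301, -2.5000, 5.0000)
after link 3: o_3 = (3.8971, -2.2500, 4.1340)
after link 4: o_4 = (1.3971, -6.5801, 4.1340)

1.397 -6.580 4.134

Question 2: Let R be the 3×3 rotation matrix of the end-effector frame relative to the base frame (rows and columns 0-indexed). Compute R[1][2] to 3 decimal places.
-0.250

End-effector z-axis (col 2 of R) = (0.4330,-0.2500,0.8660)
R[1][2] = -0.2500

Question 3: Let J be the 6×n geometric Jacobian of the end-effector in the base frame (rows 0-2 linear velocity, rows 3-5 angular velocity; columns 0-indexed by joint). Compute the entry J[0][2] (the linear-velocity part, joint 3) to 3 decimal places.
0.750

axis z_2 = (-0.5000,-0.8660,0.0000); lever o_n−o_2 = (-2.9330,-4.0801,-0.8660)
cross product → J_v[:, 2] = (0.7500,-0.4330,-0.5000)
J_ω[:, 2] = z_2
entry J[0][2] = 0.7500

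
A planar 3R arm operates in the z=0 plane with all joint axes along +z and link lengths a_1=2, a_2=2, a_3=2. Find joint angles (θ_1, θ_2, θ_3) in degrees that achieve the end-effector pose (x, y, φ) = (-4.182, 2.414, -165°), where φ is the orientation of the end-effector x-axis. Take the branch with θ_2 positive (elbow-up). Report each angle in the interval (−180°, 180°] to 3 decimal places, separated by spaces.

105.012 44.992 44.996

wrist centre = target − a_3·(cos φ, sin φ) = (-2.2501, 2.9316)
cos θ_2 = (13.6577−2²−2²)/(2·2·2) = 0.7072; θ_2 = 44.9917° (elbow-up)
β = atan2(2.9316,-2.2501) = 127.5077°; ψ = atan2(1.4140,3.4144) = 22.4959°
θ_1 = β − ψ = 105.0118°
θ_3 = φ − θ_1 − θ_2 = 44.9965° (wrapped to (-180°,180°])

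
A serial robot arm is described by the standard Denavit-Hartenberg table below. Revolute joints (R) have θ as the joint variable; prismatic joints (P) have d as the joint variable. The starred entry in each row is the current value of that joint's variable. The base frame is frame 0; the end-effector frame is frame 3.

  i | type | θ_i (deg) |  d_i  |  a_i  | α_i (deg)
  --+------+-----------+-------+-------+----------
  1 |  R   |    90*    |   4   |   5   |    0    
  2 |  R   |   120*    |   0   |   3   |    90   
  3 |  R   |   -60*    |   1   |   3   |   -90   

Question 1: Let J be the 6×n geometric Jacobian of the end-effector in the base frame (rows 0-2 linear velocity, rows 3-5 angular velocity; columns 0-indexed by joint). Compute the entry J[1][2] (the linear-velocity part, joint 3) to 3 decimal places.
axis z_2 = (-0.5000,0.8660,0.0000); lever o_n−o_2 = (-1.7990,0.1160,-2.5981)
cross product → J_v[:, 2] = (-2.2500,-1.2990,1.5000)
J_ω[:, 2] = z_2
entry J[1][2] = -1.2990

-1.299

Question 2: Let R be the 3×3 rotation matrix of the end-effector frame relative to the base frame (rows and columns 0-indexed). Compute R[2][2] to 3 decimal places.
0.500

End-effector z-axis (col 2 of R) = (-0.7500,-0.4330,0.5000)
R[2][2] = 0.5000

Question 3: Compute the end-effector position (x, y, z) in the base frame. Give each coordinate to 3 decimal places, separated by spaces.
after link 1: o_1 = (0.0000, 5.0000, 4.0000)
after link 2: o_2 = (-2.5981, 3.5000, 4.0000)
after link 3: o_3 = (-4.3971, 3.6160, 1.4019)

-4.397 3.616 1.402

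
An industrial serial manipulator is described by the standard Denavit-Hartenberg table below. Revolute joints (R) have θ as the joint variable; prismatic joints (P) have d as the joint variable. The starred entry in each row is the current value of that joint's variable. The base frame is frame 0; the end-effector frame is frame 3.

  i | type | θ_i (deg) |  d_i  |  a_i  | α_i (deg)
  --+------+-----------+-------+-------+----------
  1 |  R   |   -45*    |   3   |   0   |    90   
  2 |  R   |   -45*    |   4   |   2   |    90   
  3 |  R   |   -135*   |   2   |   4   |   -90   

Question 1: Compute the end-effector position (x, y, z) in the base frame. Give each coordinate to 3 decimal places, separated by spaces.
after link 1: o_1 = (0.0000, 0.0000, 3.0000)
after link 2: o_2 = (-1.8284, -3.8284, 1.5858)
after link 3: o_3 = (-2.2426, 0.5858, 2.1716)

-2.243 0.586 2.172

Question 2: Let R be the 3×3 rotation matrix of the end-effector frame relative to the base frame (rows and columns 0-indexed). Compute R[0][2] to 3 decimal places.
0.854

End-effector z-axis (col 2 of R) = (0.8536,0.1464,-0.5000)
R[0][2] = 0.8536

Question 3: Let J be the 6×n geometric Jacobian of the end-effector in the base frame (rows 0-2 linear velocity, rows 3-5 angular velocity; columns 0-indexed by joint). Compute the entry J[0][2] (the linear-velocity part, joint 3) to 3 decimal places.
axis z_2 = (-0.5000,0.5000,-0.7071); lever o_n−o_2 = (-0.4142,4.4142,0.5858)
cross product → J_v[:, 2] = (3.4142,0.5858,-2.0000)
J_ω[:, 2] = z_2
entry J[0][2] = 3.4142

3.414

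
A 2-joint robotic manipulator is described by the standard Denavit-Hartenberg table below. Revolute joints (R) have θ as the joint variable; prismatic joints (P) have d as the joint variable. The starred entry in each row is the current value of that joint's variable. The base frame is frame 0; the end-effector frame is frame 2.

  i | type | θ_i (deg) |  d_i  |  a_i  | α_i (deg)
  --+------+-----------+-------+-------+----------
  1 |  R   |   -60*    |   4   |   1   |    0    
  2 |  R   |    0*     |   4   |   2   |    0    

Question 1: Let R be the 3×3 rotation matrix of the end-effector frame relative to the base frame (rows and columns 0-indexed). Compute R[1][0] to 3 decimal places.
-0.866

End-effector x-axis (col 0 of R) = (0.5000,-0.8660,0.0000)
R[1][0] = -0.8660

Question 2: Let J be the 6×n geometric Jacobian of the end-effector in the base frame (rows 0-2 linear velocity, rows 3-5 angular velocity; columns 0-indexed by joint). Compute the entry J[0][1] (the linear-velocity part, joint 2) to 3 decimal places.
axis z_1 = (0.0000,0.0000,1.0000); lever o_n−o_1 = (1.0000,-1.7321,4.0000)
cross product → J_v[:, 1] = (1.7321,1.0000,-0.0000)
J_ω[:, 1] = z_1
entry J[0][1] = 1.7321

1.732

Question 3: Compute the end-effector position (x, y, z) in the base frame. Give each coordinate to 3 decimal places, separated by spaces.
after link 1: o_1 = (0.5000, -0.8660, 4.0000)
after link 2: o_2 = (1.5000, -2.5981, 8.0000)

1.500 -2.598 8.000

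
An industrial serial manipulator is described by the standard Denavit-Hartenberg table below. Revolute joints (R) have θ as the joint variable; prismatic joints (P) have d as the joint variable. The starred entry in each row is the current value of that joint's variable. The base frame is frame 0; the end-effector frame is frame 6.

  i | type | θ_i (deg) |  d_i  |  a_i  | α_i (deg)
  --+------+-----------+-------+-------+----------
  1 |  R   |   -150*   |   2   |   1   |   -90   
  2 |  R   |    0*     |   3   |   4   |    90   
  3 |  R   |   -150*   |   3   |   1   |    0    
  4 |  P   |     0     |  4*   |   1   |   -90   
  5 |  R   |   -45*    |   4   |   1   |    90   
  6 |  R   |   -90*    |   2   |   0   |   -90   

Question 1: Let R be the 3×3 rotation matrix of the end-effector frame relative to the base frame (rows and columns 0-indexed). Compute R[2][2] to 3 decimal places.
0.707

End-effector z-axis (col 2 of R) = (0.3536,0.6124,0.7071)
R[2][2] = 0.7071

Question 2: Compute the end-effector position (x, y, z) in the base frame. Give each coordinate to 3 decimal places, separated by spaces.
-5.648 -1.978 11.121

after link 1: o_1 = (-0.8660, -0.5000, 2.0000)
after link 2: o_2 = (-2.8301, -5.0981, 2.0000)
after link 3: o_3 = (-2.3301, -4.2321, 5.0000)
after link 4: o_4 = (-1.8301, -3.3660, 9.0000)
after link 5: o_5 = (-4.9407, -0.7537, 9.7071)
after link 6: o_6 = (-5.6478, -1.9784, 11.1213)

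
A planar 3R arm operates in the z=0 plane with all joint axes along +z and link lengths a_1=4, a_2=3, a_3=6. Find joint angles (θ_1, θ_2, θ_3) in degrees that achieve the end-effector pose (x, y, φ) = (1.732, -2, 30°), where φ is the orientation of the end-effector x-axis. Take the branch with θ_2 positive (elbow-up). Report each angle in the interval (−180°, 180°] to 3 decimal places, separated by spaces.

wrist centre = target − a_3·(cos φ, sin φ) = (-3.4642, -5.0000)
cos θ_2 = (37.0004−4²−3²)/(2·4·3) = 0.5000; θ_2 = 59.9990° (elbow-up)
β = atan2(-5.0000,-3.4642) = -124.7154°; ψ = atan2(2.5981,5.5000) = 25.2846°
θ_1 = β − ψ = -150.0000°
θ_3 = φ − θ_1 − θ_2 = 120.0010° (wrapped to (-180°,180°])

-150.000 59.999 120.001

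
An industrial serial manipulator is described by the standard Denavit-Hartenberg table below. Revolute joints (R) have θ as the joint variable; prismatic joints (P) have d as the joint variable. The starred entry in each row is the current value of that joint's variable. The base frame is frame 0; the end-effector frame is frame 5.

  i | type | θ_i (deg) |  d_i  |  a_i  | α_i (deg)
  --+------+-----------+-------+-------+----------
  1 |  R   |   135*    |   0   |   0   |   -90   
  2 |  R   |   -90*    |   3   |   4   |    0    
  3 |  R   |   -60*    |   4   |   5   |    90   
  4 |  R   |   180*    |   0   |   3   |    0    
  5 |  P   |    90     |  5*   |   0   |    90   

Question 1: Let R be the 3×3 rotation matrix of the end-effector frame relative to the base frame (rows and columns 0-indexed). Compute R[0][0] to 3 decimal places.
End-effector x-axis (col 0 of R) = (0.7071,0.7071,-0.0000)
R[0][0] = 0.7071

0.707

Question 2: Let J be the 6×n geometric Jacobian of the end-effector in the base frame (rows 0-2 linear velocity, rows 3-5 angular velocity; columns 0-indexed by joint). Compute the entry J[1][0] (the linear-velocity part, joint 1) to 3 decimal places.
-1.957

axis z_0 = ẑ; lever o_n−o_0 = (-1.9572,-7.9423,0.6699)
cross product → J_v[:, 0] = (7.9423,-1.9572,0.0000)
J_ω[:, 0] = z_0
entry J[1][0] = -1.9572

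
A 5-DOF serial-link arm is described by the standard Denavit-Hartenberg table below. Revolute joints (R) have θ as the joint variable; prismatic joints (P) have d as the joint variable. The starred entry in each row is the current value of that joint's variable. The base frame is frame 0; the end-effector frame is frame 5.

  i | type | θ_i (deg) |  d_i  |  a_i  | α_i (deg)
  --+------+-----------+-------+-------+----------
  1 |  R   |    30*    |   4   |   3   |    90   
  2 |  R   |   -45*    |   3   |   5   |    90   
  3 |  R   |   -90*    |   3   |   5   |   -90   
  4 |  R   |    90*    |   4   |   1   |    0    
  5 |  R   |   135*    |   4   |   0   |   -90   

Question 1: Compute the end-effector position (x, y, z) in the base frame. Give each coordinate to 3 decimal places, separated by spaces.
after link 1: o_1 = (2.5981, 1.5000, 4.0000)
after link 2: o_2 = (7.1599, 0.6697, 0.4645)
after link 3: o_3 = (2.8228, 3.9392, -1.6569)
after link 4: o_4 = (5.8847, 5.7069, -3.7782)
after link 5: o_5 = (8.3342, 7.1211, -6.6066)

8.334 7.121 -6.607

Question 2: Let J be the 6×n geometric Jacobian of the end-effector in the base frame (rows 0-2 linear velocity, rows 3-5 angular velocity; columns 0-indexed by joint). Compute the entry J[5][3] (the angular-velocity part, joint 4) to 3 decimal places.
-0.707

axis z_3 = (0.6124,0.3536,-0.7071); lever o_n−o_3 = (5.5114,3.1820,-4.9497)
cross product → J_v[:, 3] = (0.5000,-0.8660,0.0000)
J_ω[:, 3] = z_3
entry J[5][3] = -0.7071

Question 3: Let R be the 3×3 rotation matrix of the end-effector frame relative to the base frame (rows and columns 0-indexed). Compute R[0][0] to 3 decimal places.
-0.079

End-effector x-axis (col 0 of R) = (-0.0795,-0.8624,-0.5000)
R[0][0] = -0.0795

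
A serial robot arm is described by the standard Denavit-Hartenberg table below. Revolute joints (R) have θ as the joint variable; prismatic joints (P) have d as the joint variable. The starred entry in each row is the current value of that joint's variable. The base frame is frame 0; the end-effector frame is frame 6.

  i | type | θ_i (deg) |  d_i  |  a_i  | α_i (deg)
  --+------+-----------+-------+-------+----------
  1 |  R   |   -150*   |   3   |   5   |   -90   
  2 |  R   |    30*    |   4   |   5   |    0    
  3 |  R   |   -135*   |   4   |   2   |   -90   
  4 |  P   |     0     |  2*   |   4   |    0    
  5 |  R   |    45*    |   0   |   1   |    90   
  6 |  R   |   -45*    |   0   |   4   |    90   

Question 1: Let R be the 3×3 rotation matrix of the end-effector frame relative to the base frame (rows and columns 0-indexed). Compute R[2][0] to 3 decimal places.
End-effector x-axis (col 0 of R) = (0.4536,0.8392,0.3000)
R[2][0] = 0.3000

0.300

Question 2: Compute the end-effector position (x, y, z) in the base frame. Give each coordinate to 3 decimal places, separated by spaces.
-2.789 -7.722 8.696

after link 1: o_1 = (-4.3301, -2.5000, 3.0000)
after link 2: o_2 = (-6.0801, -8.1292, 0.5000)
after link 3: o_3 = (-3.6318, -11.3344, 2.4319)
after link 4: o_4 = (-4.4083, -11.7827, 6.8132)
after link 5: o_5 = (-4.6034, -11.0789, 7.4962)
after link 6: o_6 = (-2.7890, -7.7220, 8.6960)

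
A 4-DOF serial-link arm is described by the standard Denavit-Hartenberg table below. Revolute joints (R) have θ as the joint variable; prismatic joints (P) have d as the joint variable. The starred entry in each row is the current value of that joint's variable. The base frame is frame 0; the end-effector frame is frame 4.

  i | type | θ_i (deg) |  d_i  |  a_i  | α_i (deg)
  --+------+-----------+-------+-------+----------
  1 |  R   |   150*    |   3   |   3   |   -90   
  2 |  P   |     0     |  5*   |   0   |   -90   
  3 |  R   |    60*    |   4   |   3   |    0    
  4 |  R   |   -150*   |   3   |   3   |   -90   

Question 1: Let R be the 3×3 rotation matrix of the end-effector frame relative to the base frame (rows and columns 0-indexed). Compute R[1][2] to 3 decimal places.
End-effector z-axis (col 2 of R) = (-0.8660,0.5000,-0.0000)
R[1][2] = 0.5000

0.500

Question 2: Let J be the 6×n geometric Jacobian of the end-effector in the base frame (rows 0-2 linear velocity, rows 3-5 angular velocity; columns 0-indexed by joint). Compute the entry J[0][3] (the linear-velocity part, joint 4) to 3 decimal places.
axis z_3 = (-0.0000,-0.0000,-1.0000); lever o_n−o_3 = (-1.5000,-2.5981,-3.0000)
cross product → J_v[:, 3] = (-2.5981,1.5000,0.0000)
J_ω[:, 3] = z_3
entry J[0][3] = -2.5981

-2.598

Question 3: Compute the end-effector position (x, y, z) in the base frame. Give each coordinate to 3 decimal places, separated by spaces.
after link 1: o_1 = (-2.5981, 1.5000, 3.0000)
after link 2: o_2 = (-5.0981, -2.8301, 3.0000)
after link 3: o_3 = (-5.0981, 0.1699, -1.0000)
after link 4: o_4 = (-6.5981, -2.4282, -4.0000)

-6.598 -2.428 -4.000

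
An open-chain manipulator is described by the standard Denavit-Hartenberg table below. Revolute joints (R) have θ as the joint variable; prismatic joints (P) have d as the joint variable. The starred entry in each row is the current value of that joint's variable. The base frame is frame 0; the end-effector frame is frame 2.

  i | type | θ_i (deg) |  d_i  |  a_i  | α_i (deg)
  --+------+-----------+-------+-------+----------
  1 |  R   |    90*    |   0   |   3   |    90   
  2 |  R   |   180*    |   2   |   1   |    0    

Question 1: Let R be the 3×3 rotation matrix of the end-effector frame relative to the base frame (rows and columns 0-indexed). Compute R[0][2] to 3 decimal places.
End-effector z-axis (col 2 of R) = (1.0000,-0.0000,0.0000)
R[0][2] = 1.0000

1.000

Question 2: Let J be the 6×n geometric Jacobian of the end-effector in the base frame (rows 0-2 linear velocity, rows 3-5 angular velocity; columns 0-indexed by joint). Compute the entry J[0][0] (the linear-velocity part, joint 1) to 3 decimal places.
-2.000

axis z_0 = ẑ; lever o_n−o_0 = (2.0000,2.0000,0.0000)
cross product → J_v[:, 0] = (-2.0000,2.0000,0.0000)
J_ω[:, 0] = z_0
entry J[0][0] = -2.0000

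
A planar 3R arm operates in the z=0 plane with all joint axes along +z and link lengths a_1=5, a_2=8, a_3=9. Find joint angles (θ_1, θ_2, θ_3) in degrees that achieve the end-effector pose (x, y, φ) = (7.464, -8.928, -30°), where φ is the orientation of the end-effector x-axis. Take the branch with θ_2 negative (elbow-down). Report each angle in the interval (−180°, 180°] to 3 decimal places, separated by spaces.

21.475 -150.002 98.527

wrist centre = target − a_3·(cos φ, sin φ) = (-0.3302, -4.4280)
cos θ_2 = (19.7162−5²−8²)/(2·5·8) = -0.8660; θ_2 = -150.0025° (elbow-down)
β = atan2(-4.4280,-0.3302) = -94.2651°; ψ = atan2(-3.9997,-1.9284) = -115.7401°
θ_1 = β − ψ = 21.4751°
θ_3 = φ − θ_1 − θ_2 = 98.5274° (wrapped to (-180°,180°])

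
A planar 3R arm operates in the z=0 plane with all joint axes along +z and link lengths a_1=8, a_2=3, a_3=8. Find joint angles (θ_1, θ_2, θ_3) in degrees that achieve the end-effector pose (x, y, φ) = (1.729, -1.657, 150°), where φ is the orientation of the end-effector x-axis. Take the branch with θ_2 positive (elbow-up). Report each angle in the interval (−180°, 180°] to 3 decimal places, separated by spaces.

-44.996 44.987 150.009

wrist centre = target − a_3·(cos φ, sin φ) = (8.6572, -5.6570)
cos θ_2 = (106.9488−8²−3²)/(2·8·3) = 0.7073; θ_2 = 44.9870° (elbow-up)
β = atan2(-5.6570,8.6572) = -33.1624°; ψ = atan2(2.1208,10.1218) = 11.8341°
θ_1 = β − ψ = -44.9965°
θ_3 = φ − θ_1 − θ_2 = 150.0094° (wrapped to (-180°,180°])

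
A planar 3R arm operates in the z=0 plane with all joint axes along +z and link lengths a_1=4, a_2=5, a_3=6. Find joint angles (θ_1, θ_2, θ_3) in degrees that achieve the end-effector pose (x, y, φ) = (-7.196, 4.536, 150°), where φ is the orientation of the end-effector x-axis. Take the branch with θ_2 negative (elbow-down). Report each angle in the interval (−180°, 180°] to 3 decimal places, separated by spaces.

wrist centre = target − a_3·(cos φ, sin φ) = (-1.9998, 1.5360)
cos θ_2 = (6.3587−4²−5²)/(2·4·5) = -0.8660; θ_2 = -150.0009° (elbow-down)
β = atan2(1.5360,-1.9998) = 142.4736°; ψ = atan2(-2.4999,-0.3302) = -97.5235°
θ_1 = β − ψ = 239.9971°
θ_3 = φ − θ_1 − θ_2 = 60.0038° (wrapped to (-180°,180°])

-120.003 -150.001 60.004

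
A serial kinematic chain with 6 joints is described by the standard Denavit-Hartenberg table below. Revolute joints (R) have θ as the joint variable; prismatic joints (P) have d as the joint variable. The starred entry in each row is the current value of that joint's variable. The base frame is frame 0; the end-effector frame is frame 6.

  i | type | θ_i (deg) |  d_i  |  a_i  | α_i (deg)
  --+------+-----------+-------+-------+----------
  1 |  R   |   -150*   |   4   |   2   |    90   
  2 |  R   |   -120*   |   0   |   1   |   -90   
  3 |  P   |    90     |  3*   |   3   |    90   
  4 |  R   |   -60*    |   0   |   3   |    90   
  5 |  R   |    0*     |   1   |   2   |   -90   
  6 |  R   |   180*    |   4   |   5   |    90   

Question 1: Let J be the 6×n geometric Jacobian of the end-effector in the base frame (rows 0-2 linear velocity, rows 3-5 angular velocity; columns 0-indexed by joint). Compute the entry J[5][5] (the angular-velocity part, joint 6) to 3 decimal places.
-0.866

axis z_5 = (0.4330,0.2500,-0.8660); lever o_n−o_5 = (-2.7655,1.2901,-5.6292)
cross product → J_v[:, 5] = (-0.2901,4.8325,1.2500)
J_ω[:, 5] = z_5
entry J[5][5] = -0.8660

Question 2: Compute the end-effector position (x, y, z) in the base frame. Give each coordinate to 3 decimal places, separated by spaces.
-0.375 -2.681 -1.580

after link 1: o_1 = (-1.7321, -1.0000, 4.0000)
after link 2: o_2 = (-1.2990, -0.7500, 3.1340)
after link 3: o_3 = (-2.0490, -4.6471, 1.6340)
after link 4: o_4 = (0.6495, -4.8212, 2.9330)
after link 5: o_5 = (2.3905, -3.9707, 4.0490)
after link 6: o_6 = (-0.3750, -2.6806, -1.5801)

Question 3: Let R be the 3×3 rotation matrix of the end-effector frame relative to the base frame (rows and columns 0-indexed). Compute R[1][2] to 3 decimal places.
-0.967

End-effector z-axis (col 2 of R) = (0.0580,-0.9665,-0.2500)
R[1][2] = -0.9665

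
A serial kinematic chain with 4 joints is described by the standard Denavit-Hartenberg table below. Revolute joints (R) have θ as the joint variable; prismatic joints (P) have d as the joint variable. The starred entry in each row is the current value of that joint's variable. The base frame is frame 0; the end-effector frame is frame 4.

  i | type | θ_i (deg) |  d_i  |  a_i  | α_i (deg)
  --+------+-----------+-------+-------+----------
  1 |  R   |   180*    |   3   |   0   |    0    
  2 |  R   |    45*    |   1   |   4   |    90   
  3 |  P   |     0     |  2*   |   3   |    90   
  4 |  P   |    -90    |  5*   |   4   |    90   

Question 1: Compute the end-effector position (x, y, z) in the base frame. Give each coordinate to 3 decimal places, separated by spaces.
-3.536 -6.364 -1.000

after link 1: o_1 = (0.0000, 0.0000, 3.0000)
after link 2: o_2 = (-2.8284, -2.8284, 4.0000)
after link 3: o_3 = (-6.3640, -3.5355, 4.0000)
after link 4: o_4 = (-3.5355, -6.3640, -1.0000)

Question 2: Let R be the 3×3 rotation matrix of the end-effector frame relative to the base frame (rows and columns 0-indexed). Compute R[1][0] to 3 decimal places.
End-effector x-axis (col 0 of R) = (0.7071,-0.7071,-0.0000)
R[1][0] = -0.7071

-0.707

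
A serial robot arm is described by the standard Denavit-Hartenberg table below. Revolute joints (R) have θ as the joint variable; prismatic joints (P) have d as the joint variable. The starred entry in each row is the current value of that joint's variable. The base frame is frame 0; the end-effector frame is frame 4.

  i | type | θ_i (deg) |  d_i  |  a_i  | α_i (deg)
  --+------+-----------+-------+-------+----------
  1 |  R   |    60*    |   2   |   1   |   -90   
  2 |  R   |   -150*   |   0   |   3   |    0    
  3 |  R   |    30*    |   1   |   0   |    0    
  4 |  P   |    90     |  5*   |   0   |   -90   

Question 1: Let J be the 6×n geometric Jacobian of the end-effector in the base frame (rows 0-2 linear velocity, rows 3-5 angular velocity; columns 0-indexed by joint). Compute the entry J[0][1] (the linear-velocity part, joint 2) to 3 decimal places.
axis z_1 = (-0.8660,0.5000,0.0000); lever o_n−o_1 = (-6.4952,0.7500,1.5000)
cross product → J_v[:, 1] = (0.7500,1.2990,2.5981)
J_ω[:, 1] = z_1
entry J[0][1] = 0.7500

0.750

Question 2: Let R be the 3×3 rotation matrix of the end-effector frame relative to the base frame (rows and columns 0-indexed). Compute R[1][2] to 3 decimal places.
0.433

End-effector z-axis (col 2 of R) = (0.2500,0.4330,-0.8660)
R[1][2] = 0.4330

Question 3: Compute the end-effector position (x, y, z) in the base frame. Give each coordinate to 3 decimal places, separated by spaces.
after link 1: o_1 = (0.5000, 0.8660, 2.0000)
after link 2: o_2 = (-0.7990, -1.3840, 3.5000)
after link 3: o_3 = (-1.6651, -0.8840, 3.5000)
after link 4: o_4 = (-5.9952, 1.6160, 3.5000)

-5.995 1.616 3.500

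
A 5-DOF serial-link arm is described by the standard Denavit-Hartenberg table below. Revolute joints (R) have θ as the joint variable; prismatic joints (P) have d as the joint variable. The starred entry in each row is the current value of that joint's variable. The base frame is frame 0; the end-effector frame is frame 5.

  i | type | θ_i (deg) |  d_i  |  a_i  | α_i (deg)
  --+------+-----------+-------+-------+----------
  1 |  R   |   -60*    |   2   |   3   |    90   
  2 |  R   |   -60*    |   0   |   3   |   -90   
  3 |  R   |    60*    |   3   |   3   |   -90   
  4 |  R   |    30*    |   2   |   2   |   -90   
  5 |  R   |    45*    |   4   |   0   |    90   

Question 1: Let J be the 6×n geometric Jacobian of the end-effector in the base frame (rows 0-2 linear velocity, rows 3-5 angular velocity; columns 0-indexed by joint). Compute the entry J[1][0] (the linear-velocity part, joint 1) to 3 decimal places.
axis z_0 = ẑ; lever o_n−o_0 = (4.4396,-0.9575,-1.0131)
cross product → J_v[:, 0] = (0.9575,4.4396,-0.0000)
J_ω[:, 0] = z_0
entry J[1][0] = 4.4396

4.440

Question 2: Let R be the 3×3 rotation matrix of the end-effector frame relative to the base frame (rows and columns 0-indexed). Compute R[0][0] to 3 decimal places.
0.230

End-effector x-axis (col 0 of R) = (0.2296,-0.0442,-0.9723)
R[0][0] = 0.2296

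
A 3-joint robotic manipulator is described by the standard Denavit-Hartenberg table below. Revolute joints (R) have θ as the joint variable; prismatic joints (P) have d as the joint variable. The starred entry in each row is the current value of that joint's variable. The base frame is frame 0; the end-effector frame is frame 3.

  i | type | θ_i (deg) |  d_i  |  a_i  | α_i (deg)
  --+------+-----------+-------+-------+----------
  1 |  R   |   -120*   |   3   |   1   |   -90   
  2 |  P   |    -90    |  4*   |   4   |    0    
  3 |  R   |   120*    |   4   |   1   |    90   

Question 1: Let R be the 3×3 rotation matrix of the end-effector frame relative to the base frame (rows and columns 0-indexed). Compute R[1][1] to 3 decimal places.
End-effector y-axis (col 1 of R) = (0.8660,-0.5000,0.0000)
R[1][1] = -0.5000

-0.500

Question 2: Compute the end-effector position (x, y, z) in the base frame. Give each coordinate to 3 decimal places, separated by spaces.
5.995 -5.616 6.500

after link 1: o_1 = (-0.5000, -0.8660, 3.0000)
after link 2: o_2 = (2.9641, -2.8660, 7.0000)
after link 3: o_3 = (5.9952, -5.6160, 6.5000)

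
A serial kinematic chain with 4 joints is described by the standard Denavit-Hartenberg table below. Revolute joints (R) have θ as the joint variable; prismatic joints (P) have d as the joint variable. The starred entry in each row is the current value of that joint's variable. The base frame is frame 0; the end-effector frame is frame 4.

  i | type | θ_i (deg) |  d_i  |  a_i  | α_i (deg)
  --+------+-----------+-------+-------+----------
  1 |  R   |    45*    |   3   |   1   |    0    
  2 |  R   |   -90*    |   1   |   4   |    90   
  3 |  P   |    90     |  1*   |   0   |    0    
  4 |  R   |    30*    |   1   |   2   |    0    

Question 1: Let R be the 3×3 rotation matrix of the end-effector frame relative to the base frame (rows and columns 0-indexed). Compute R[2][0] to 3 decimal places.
0.866

End-effector x-axis (col 0 of R) = (-0.3536,0.3536,0.8660)
R[2][0] = 0.8660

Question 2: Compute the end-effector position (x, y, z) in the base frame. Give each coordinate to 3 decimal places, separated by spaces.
1.414 -2.828 5.732

after link 1: o_1 = (0.7071, 0.7071, 3.0000)
after link 2: o_2 = (3.5355, -2.1213, 4.0000)
after link 3: o_3 = (2.8284, -2.8284, 4.0000)
after link 4: o_4 = (1.4142, -2.8284, 5.7321)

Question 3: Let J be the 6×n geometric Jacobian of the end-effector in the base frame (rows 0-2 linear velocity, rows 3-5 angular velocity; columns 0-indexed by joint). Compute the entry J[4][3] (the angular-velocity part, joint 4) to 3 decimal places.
-0.707

axis z_3 = (-0.7071,-0.7071,0.0000); lever o_n−o_3 = (-1.4142,0.0000,1.7321)
cross product → J_v[:, 3] = (-1.2247,1.2247,-1.0000)
J_ω[:, 3] = z_3
entry J[4][3] = -0.7071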